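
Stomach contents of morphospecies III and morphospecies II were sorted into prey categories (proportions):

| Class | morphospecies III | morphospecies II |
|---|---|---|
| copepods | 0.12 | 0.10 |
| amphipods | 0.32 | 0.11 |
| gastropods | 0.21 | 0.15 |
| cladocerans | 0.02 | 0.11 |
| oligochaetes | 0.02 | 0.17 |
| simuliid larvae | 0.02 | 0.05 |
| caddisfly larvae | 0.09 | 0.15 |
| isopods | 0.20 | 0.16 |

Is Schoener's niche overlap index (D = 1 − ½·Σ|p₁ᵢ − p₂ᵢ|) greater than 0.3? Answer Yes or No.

Yes

Σ|p₁ᵢ − p₂ᵢ| = 0.02 + 0.21 + 0.06 + 0.09 + 0.15 + 0.03 + 0.06 + 0.04 = 0.66
D = 1 − ½ × 0.66 = 1 − 0.330 = 0.6700
D = 0.6700 > 0.3 → Yes.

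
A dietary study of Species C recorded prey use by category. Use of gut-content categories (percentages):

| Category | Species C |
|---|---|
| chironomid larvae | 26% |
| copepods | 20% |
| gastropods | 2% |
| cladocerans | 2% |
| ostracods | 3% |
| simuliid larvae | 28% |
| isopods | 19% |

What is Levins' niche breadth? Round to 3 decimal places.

Convert percentages to proportions (divide by 100).
Σpᵢ² = 0.26² + 0.20² + 0.02² + 0.02² + 0.03² + 0.28² + 0.19² = 0.0676 + 0.0400 + 0.0004 + 0.0004 + 0.0009 + 0.0784 + 0.0361 = 0.2238
B = 1 / 0.2238 = 4.46828

4.468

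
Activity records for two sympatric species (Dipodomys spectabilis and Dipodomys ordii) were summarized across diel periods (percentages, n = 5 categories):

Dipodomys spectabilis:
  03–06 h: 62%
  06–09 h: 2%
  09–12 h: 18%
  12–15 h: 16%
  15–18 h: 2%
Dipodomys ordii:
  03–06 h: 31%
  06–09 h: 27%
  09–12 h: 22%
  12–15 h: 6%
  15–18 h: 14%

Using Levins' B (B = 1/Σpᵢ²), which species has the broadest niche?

Dipodomys ordii

Convert percentages to proportions (divide by 100).
Σp_specᵢ² = 0.62² + 0.02² + 0.18² + 0.16² + 0.02² = 0.3844 + 0.0004 + 0.0324 + 0.0256 + 0.0004 = 0.4432
B_spec = 1 / 0.4432 = 2.2563
Σp_ordiᵢ² = 0.31² + 0.27² + 0.22² + 0.06² + 0.14² = 0.0961 + 0.0729 + 0.0484 + 0.0036 + 0.0196 = 0.2406
B_ordi = 1 / 0.2406 = 4.1563
Highest B → broadest niche (most generalist): Dipodomys ordii (B = 4.16).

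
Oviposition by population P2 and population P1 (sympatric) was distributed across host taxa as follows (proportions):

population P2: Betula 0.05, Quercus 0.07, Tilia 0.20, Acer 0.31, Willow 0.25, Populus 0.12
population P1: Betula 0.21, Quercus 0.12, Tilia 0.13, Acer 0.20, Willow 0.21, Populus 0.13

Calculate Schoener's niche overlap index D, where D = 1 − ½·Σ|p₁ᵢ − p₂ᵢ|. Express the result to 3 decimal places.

Σ|p₁ᵢ − p₂ᵢ| = 0.16 + 0.05 + 0.07 + 0.11 + 0.04 + 0.01 = 0.44
D = 1 − ½ × 0.44 = 1 − 0.220 = 0.78000

0.780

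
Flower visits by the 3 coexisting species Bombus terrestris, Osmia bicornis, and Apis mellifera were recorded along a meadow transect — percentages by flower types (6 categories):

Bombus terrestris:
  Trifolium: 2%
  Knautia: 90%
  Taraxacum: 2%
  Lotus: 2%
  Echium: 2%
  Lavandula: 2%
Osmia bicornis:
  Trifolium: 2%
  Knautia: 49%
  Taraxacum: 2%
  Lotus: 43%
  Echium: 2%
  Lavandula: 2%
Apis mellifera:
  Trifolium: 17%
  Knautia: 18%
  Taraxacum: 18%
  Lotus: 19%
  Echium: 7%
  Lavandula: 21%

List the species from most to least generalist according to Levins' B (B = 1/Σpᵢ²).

Apis mellifera > Osmia bicornis > Bombus terrestris

Convert percentages to proportions (divide by 100).
Σp_terrᵢ² = 0.02² + 0.90² + 0.02² + 0.02² + 0.02² + 0.02² = 0.0004 + 0.8100 + 0.0004 + 0.0004 + 0.0004 + 0.0004 = 0.8120
B_terr = 1 / 0.8120 = 1.2315
Σp_bicoᵢ² = 0.02² + 0.49² + 0.02² + 0.43² + 0.02² + 0.02² = 0.0004 + 0.2401 + 0.0004 + 0.1849 + 0.0004 + 0.0004 = 0.4266
B_bico = 1 / 0.4266 = 2.3441
Σp_mellᵢ² = 0.17² + 0.18² + 0.18² + 0.19² + 0.07² + 0.21² = 0.0289 + 0.0324 + 0.0324 + 0.0361 + 0.0049 + 0.0441 = 0.1788
B_mell = 1 / 0.1788 = 5.5928
Ranking by B (broadest → narrowest): Apis mellifera (5.59) > Osmia bicornis (2.34) > Bombus terrestris (1.23)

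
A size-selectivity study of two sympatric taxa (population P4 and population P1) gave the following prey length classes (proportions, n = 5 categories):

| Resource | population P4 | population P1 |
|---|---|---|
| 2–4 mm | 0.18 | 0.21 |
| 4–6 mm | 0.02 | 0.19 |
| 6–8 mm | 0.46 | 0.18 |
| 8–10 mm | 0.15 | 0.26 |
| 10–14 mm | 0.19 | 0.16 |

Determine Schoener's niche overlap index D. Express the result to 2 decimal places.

Σ|p₁ᵢ − p₂ᵢ| = 0.03 + 0.17 + 0.28 + 0.11 + 0.03 = 0.62
D = 1 − ½ × 0.62 = 1 − 0.310 = 0.6900

0.69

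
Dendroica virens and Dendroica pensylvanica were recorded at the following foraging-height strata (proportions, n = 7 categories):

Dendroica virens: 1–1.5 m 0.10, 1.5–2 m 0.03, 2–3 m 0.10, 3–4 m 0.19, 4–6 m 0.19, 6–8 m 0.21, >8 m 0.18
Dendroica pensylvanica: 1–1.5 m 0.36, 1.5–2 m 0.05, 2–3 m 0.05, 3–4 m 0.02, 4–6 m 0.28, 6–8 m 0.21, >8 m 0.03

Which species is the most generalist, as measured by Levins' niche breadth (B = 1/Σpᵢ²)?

Σp_vireᵢ² = 0.10² + 0.03² + 0.10² + 0.19² + 0.19² + 0.21² + 0.18² = 0.0100 + 0.0009 + 0.0100 + 0.0361 + 0.0361 + 0.0441 + 0.0324 = 0.1696
B_vire = 1 / 0.1696 = 5.8962
Σp_pensᵢ² = 0.36² + 0.05² + 0.05² + 0.02² + 0.28² + 0.21² + 0.03² = 0.1296 + 0.0025 + 0.0025 + 0.0004 + 0.0784 + 0.0441 + 0.0009 = 0.2584
B_pens = 1 / 0.2584 = 3.8700
Highest B → broadest niche (most generalist): Dendroica virens (B = 5.90).

Dendroica virens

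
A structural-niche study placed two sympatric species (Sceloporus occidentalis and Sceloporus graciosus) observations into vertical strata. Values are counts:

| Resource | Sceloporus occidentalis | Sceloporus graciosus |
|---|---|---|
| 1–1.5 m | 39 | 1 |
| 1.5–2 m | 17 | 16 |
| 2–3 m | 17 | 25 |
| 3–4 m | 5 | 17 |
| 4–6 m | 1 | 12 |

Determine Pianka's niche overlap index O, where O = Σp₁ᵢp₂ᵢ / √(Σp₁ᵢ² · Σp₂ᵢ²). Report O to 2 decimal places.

0.50

Proportions for Sceloporus occidentalis (n=79): 39/79=0.4937, 17/79=0.2152, 17/79=0.2152, 5/79=0.0633, 1/79=0.0127
Proportions for Sceloporus graciosus (n=71): 1/71=0.0141, 16/71=0.2254, 25/71=0.3521, 17/71=0.2394, 12/71=0.1690
Σ p₁ᵢp₂ᵢ = 0.006961 + 0.048506 + 0.075772 + 0.015154 + 0.002146 = 0.148539
Σp_1ᵢ² = 0.4937² + 0.2152² + 0.2152² + 0.0633² + 0.0127² = 0.243740 + 0.046311 + 0.046311 + 0.004007 + 0.000161 = 0.340530
Σp_2ᵢ² = 0.0141² + 0.2254² + 0.3521² + 0.2394² + 0.1690² = 0.000199 + 0.050805 + 0.123974 + 0.057312 + 0.028561 = 0.260851
O = 0.148539 / √(0.340530 × 0.260851) = 0.148539 / 0.2980396 = 0.4984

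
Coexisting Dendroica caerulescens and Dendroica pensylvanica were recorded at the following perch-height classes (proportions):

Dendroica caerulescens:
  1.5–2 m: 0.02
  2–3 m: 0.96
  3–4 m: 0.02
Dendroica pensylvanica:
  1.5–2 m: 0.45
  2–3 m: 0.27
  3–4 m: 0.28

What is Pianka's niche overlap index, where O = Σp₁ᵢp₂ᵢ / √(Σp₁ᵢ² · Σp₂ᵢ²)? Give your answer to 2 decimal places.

Σ p₁ᵢp₂ᵢ = 0.0090 + 0.2592 + 0.0056 = 0.2738
Σp_1ᵢ² = 0.02² + 0.96² + 0.02² = 0.0004 + 0.9216 + 0.0004 = 0.9224
Σp_2ᵢ² = 0.45² + 0.27² + 0.28² = 0.2025 + 0.0729 + 0.0784 = 0.3538
O = 0.2738 / √(0.9224 × 0.3538) = 0.2738 / 0.57127 = 0.4793

0.48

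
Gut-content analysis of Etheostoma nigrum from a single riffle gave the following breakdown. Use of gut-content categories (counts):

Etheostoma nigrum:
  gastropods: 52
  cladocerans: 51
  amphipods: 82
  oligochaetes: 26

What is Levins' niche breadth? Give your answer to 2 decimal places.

3.50

Proportions for Etheostoma nigrum (n=211): 52/211=0.2464, 51/211=0.2417, 82/211=0.3886, 26/211=0.1232
Σpᵢ² = 0.2464² + 0.2417² + 0.3886² + 0.1232² = 0.060713 + 0.058419 + 0.151010 + 0.015178 = 0.285320
B = 1 / 0.285320 = 3.5048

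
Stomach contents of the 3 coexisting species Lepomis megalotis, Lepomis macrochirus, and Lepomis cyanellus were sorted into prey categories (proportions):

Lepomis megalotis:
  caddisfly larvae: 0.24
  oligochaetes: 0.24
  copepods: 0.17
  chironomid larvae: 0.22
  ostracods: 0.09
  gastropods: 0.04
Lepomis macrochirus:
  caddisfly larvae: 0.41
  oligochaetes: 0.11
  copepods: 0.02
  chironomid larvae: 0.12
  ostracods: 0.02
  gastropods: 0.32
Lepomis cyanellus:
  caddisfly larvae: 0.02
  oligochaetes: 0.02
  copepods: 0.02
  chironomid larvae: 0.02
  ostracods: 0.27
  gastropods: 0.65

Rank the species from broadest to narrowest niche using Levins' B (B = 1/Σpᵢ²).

Lepomis megalotis > Lepomis macrochirus > Lepomis cyanellus

Σp_megaᵢ² = 0.24² + 0.24² + 0.17² + 0.22² + 0.09² + 0.04² = 0.0576 + 0.0576 + 0.0289 + 0.0484 + 0.0081 + 0.0016 = 0.2022
B_mega = 1 / 0.2022 = 4.9456
Σp_macrᵢ² = 0.41² + 0.11² + 0.02² + 0.12² + 0.02² + 0.32² = 0.1681 + 0.0121 + 0.0004 + 0.0144 + 0.0004 + 0.1024 = 0.2978
B_macr = 1 / 0.2978 = 3.3580
Σp_cyanᵢ² = 0.02² + 0.02² + 0.02² + 0.02² + 0.27² + 0.65² = 0.0004 + 0.0004 + 0.0004 + 0.0004 + 0.0729 + 0.4225 = 0.4970
B_cyan = 1 / 0.4970 = 2.0121
Ranking by B (broadest → narrowest): Lepomis megalotis (4.95) > Lepomis macrochirus (3.36) > Lepomis cyanellus (2.01)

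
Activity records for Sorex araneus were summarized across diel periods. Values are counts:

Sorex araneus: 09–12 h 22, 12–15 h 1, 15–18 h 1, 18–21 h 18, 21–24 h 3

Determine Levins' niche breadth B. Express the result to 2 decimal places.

2.47

Proportions for Sorex araneus (n=45): 22/45=0.4889, 1/45=0.0222, 1/45=0.0222, 18/45=0.4000, 3/45=0.0667
Σpᵢ² = 0.4889² + 0.0222² + 0.0222² + 0.4000² + 0.0667² = 0.239023 + 0.000493 + 0.000493 + 0.160000 + 0.004449 = 0.404458
B = 1 / 0.404458 = 2.4724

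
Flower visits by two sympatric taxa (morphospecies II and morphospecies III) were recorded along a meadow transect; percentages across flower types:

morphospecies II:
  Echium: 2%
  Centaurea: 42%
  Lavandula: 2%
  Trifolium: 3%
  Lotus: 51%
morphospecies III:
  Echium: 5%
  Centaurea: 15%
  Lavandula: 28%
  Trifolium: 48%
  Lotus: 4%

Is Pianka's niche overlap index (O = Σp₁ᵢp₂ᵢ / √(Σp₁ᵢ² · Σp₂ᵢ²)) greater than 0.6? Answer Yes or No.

Convert percentages to proportions (divide by 100).
Σ p₁ᵢp₂ᵢ = 0.0010 + 0.0630 + 0.0056 + 0.0144 + 0.0204 = 0.1044
Σp_1ᵢ² = 0.02² + 0.42² + 0.02² + 0.03² + 0.51² = 0.0004 + 0.1764 + 0.0004 + 0.0009 + 0.2601 = 0.4382
Σp_2ᵢ² = 0.05² + 0.15² + 0.28² + 0.48² + 0.04² = 0.0025 + 0.0225 + 0.0784 + 0.2304 + 0.0016 = 0.3354
O = 0.1044 / √(0.4382 × 0.3354) = 0.1044 / 0.38337 = 0.2723
O = 0.2723 < 0.6 → No.

No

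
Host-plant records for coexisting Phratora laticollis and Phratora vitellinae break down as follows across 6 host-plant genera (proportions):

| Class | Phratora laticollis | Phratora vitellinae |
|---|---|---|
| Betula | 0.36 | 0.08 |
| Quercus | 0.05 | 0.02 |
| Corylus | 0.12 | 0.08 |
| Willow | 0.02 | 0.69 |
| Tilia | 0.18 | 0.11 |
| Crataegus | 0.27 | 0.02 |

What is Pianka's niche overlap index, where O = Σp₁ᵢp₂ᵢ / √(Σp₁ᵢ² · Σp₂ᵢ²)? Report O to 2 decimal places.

0.22

Σ p₁ᵢp₂ᵢ = 0.0288 + 0.0010 + 0.0096 + 0.0138 + 0.0198 + 0.0054 = 0.0784
Σp_1ᵢ² = 0.36² + 0.05² + 0.12² + 0.02² + 0.18² + 0.27² = 0.1296 + 0.0025 + 0.0144 + 0.0004 + 0.0324 + 0.0729 = 0.2522
Σp_2ᵢ² = 0.08² + 0.02² + 0.08² + 0.69² + 0.11² + 0.02² = 0.0064 + 0.0004 + 0.0064 + 0.4761 + 0.0121 + 0.0004 = 0.5018
O = 0.0784 / √(0.2522 × 0.5018) = 0.0784 / 0.35574 = 0.2204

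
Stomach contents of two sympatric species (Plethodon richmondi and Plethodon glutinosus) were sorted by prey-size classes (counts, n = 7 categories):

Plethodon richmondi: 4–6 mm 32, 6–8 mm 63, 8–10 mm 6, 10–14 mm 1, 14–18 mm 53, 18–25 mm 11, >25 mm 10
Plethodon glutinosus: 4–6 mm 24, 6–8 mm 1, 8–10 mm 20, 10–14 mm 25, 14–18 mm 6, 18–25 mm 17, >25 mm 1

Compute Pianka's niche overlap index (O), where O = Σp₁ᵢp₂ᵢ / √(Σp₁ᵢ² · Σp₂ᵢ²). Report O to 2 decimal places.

Proportions for Plethodon richmondi (n=176): 32/176=0.1818, 63/176=0.3580, 6/176=0.0341, 1/176=0.0057, 53/176=0.3011, 11/176=0.0625, 10/176=0.0568
Proportions for Plethodon glutinosus (n=94): 24/94=0.2553, 1/94=0.0106, 20/94=0.2128, 25/94=0.2660, 6/94=0.0638, 17/94=0.1809, 1/94=0.0106
Σ p₁ᵢp₂ᵢ = 0.046414 + 0.003795 + 0.007256 + 0.001516 + 0.019210 + 0.011306 + 0.000602 = 0.090099
Σp_1ᵢ² = 0.1818² + 0.3580² + 0.0341² + 0.0057² + 0.3011² + 0.0625² + 0.0568² = 0.033051 + 0.128164 + 0.001163 + 0.000032 + 0.090661 + 0.003906 + 0.003226 = 0.260203
Σp_2ᵢ² = 0.2553² + 0.0106² + 0.2128² + 0.2660² + 0.0638² + 0.1809² + 0.0106² = 0.065178 + 0.000112 + 0.045284 + 0.070756 + 0.004070 + 0.032725 + 0.000112 = 0.218237
O = 0.090099 / √(0.260203 × 0.218237) = 0.090099 / 0.2382980 = 0.3781

0.38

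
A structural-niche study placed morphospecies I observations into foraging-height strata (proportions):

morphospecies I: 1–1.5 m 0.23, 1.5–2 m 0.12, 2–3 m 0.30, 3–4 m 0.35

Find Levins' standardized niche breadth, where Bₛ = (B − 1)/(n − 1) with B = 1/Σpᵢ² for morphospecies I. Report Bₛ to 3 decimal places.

0.858

Σpᵢ² = 0.23² + 0.12² + 0.30² + 0.35² = 0.0529 + 0.0144 + 0.0900 + 0.1225 = 0.2798
B = 1 / 0.2798 = 3.57398
Bₛ = (B − 1)/(n − 1) = (3.57398 − 1)/(4 − 1) = 2.57398/3 = 0.85799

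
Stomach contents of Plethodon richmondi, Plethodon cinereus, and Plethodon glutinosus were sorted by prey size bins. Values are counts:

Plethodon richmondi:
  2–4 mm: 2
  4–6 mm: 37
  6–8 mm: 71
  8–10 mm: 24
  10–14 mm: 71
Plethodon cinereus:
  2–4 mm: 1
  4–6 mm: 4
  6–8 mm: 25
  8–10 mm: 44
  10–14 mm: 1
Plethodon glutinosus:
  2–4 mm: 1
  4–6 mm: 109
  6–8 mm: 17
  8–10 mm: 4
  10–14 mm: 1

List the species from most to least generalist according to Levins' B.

Proportions for Plethodon richmondi (n=205): 2/205=0.0098, 37/205=0.1805, 71/205=0.3463, 24/205=0.1171, 71/205=0.3463
Proportions for Plethodon cinereus (n=75): 1/75=0.0133, 4/75=0.0533, 25/75=0.3333, 44/75=0.5867, 1/75=0.0133
Proportions for Plethodon glutinosus (n=132): 1/132=0.0076, 109/132=0.8258, 17/132=0.1288, 4/132=0.0303, 1/132=0.0076
Σp_richᵢ² = 0.0098² + 0.1805² + 0.3463² + 0.1171² + 0.3463² = 0.000096 + 0.032580 + 0.119924 + 0.013712 + 0.119924 = 0.286236
B_rich = 1 / 0.286236 = 3.4936
Σp_cineᵢ² = 0.0133² + 0.0533² + 0.3333² + 0.5867² + 0.0133² = 0.000177 + 0.002841 + 0.111089 + 0.344217 + 0.000177 = 0.458501
B_cine = 1 / 0.458501 = 2.1810
Σp_glutᵢ² = 0.0076² + 0.8258² + 0.1288² + 0.0303² + 0.0076² = 0.000058 + 0.681946 + 0.016589 + 0.000918 + 0.000058 = 0.699569
B_glut = 1 / 0.699569 = 1.4295
Ranking by B (broadest → narrowest): Plethodon richmondi (3.49) > Plethodon cinereus (2.18) > Plethodon glutinosus (1.43)

Plethodon richmondi > Plethodon cinereus > Plethodon glutinosus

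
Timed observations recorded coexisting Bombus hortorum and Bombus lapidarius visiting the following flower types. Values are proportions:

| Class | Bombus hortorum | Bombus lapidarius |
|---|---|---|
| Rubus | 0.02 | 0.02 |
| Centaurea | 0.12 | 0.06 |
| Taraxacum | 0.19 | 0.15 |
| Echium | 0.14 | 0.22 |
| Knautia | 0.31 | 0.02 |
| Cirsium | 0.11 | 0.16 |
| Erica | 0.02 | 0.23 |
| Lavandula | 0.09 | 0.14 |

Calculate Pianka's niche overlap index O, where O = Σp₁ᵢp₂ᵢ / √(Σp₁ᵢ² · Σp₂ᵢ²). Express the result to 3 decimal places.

0.599

Σ p₁ᵢp₂ᵢ = 0.0004 + 0.0072 + 0.0285 + 0.0308 + 0.0062 + 0.0176 + 0.0046 + 0.0126 = 0.1079
Σp_1ᵢ² = 0.02² + 0.12² + 0.19² + 0.14² + 0.31² + 0.11² + 0.02² + 0.09² = 0.0004 + 0.0144 + 0.0361 + 0.0196 + 0.0961 + 0.0121 + 0.0004 + 0.0081 = 0.1872
Σp_2ᵢ² = 0.02² + 0.06² + 0.15² + 0.22² + 0.02² + 0.16² + 0.23² + 0.14² = 0.0004 + 0.0036 + 0.0225 + 0.0484 + 0.0004 + 0.0256 + 0.0529 + 0.0196 = 0.1734
O = 0.1079 / √(0.1872 × 0.1734) = 0.1079 / 0.180168 = 0.59889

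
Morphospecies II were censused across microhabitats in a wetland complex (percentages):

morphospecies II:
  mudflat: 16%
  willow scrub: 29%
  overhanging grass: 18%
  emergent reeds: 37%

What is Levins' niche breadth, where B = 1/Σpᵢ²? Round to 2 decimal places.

Convert percentages to proportions (divide by 100).
Σpᵢ² = 0.16² + 0.29² + 0.18² + 0.37² = 0.0256 + 0.0841 + 0.0324 + 0.1369 = 0.2790
B = 1 / 0.2790 = 3.5842

3.58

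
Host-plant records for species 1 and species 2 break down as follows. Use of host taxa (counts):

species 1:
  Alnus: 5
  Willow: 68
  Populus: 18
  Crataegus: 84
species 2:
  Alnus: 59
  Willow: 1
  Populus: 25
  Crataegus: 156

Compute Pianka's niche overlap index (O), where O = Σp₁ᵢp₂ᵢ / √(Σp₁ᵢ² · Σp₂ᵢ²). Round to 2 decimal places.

Proportions for species 1 (n=175): 5/175=0.0286, 68/175=0.3886, 18/175=0.1029, 84/175=0.4800
Proportions for species 2 (n=241): 59/241=0.2448, 1/241=0.0041, 25/241=0.1037, 156/241=0.6473
Σ p₁ᵢp₂ᵢ = 0.007001 + 0.001593 + 0.010671 + 0.310704 = 0.329969
Σp_1ᵢ² = 0.0286² + 0.3886² + 0.1029² + 0.4800² = 0.000818 + 0.151010 + 0.010588 + 0.230400 = 0.392816
Σp_2ᵢ² = 0.2448² + 0.0041² + 0.1037² + 0.6473² = 0.059927 + 0.000017 + 0.010754 + 0.418997 = 0.489695
O = 0.329969 / √(0.392816 × 0.489695) = 0.329969 / 0.4385887 = 0.7523

0.75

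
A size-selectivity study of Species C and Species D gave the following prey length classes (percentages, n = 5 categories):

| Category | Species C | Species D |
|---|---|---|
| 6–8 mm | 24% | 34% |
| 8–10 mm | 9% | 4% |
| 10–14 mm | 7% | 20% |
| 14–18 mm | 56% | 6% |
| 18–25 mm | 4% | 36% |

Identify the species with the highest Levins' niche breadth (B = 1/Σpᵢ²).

Species D

Convert percentages to proportions (divide by 100).
Σp_Cᵢ² = 0.24² + 0.09² + 0.07² + 0.56² + 0.04² = 0.0576 + 0.0081 + 0.0049 + 0.3136 + 0.0016 = 0.3858
B_C = 1 / 0.3858 = 2.5920
Σp_Dᵢ² = 0.34² + 0.04² + 0.20² + 0.06² + 0.36² = 0.1156 + 0.0016 + 0.0400 + 0.0036 + 0.1296 = 0.2904
B_D = 1 / 0.2904 = 3.4435
Highest B → broadest niche (most generalist): Species D (B = 3.44).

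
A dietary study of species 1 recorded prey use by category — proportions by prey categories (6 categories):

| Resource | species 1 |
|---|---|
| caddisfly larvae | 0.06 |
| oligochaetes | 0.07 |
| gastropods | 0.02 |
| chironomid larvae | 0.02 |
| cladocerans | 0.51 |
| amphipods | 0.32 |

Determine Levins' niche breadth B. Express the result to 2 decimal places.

Σpᵢ² = 0.06² + 0.07² + 0.02² + 0.02² + 0.51² + 0.32² = 0.0036 + 0.0049 + 0.0004 + 0.0004 + 0.2601 + 0.1024 = 0.3718
B = 1 / 0.3718 = 2.6896

2.69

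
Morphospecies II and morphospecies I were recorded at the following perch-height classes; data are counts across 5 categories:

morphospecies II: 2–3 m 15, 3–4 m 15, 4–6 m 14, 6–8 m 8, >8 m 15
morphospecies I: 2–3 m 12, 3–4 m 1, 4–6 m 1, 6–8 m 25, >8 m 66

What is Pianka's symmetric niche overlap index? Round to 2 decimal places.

Proportions for morphospecies II (n=67): 15/67=0.2239, 15/67=0.2239, 14/67=0.2090, 8/67=0.1194, 15/67=0.2239
Proportions for morphospecies I (n=105): 12/105=0.1143, 1/105=0.0095, 1/105=0.0095, 25/105=0.2381, 66/105=0.6286
Σ p₁ᵢp₂ᵢ = 0.025592 + 0.002127 + 0.001986 + 0.028429 + 0.140744 = 0.198878
Σp_1ᵢ² = 0.2239² + 0.2239² + 0.2090² + 0.1194² + 0.2239² = 0.050131 + 0.050131 + 0.043681 + 0.014256 + 0.050131 = 0.208330
Σp_2ᵢ² = 0.1143² + 0.0095² + 0.0095² + 0.2381² + 0.6286² = 0.013064 + 0.000090 + 0.000090 + 0.056692 + 0.395138 = 0.465074
O = 0.198878 / √(0.208330 × 0.465074) = 0.198878 / 0.3112698 = 0.6389

0.64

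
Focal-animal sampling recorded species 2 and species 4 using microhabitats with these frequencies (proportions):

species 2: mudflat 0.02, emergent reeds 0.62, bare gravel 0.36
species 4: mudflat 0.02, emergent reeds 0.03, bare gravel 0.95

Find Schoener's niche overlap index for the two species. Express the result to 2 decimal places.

Σ|p₁ᵢ − p₂ᵢ| = 0.00 + 0.59 + 0.59 = 1.18
D = 1 − ½ × 1.18 = 1 − 0.590 = 0.4100

0.41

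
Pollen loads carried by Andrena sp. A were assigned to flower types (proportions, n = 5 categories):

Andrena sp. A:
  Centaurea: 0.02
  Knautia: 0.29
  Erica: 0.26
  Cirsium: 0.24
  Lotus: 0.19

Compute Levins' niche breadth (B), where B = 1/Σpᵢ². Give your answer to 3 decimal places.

4.068

Σpᵢ² = 0.02² + 0.29² + 0.26² + 0.24² + 0.19² = 0.0004 + 0.0841 + 0.0676 + 0.0576 + 0.0361 = 0.2458
B = 1 / 0.2458 = 4.06835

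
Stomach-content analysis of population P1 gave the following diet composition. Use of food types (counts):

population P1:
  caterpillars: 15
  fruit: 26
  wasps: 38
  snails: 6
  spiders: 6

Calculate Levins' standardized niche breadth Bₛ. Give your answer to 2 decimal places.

Proportions for population P1 (n=91): 15/91=0.1648, 26/91=0.2857, 38/91=0.4176, 6/91=0.0659, 6/91=0.0659
Σpᵢ² = 0.1648² + 0.2857² + 0.4176² + 0.0659² + 0.0659² = 0.027159 + 0.081624 + 0.174390 + 0.004343 + 0.004343 = 0.291859
B = 1 / 0.291859 = 3.4263
Bₛ = (B − 1)/(n − 1) = (3.4263 − 1)/(5 − 1) = 2.4263/4 = 0.6066

0.61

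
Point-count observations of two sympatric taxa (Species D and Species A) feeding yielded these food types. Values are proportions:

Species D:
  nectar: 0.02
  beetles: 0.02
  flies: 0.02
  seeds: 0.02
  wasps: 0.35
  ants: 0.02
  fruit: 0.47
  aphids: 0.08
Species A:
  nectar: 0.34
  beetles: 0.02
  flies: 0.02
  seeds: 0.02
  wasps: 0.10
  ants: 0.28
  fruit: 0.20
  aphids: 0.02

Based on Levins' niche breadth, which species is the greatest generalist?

Species A

Σp_Dᵢ² = 0.02² + 0.02² + 0.02² + 0.02² + 0.35² + 0.02² + 0.47² + 0.08² = 0.0004 + 0.0004 + 0.0004 + 0.0004 + 0.1225 + 0.0004 + 0.2209 + 0.0064 = 0.3518
B_D = 1 / 0.3518 = 2.8425
Σp_Aᵢ² = 0.34² + 0.02² + 0.02² + 0.02² + 0.10² + 0.28² + 0.20² + 0.02² = 0.1156 + 0.0004 + 0.0004 + 0.0004 + 0.0100 + 0.0784 + 0.0400 + 0.0004 = 0.2456
B_A = 1 / 0.2456 = 4.0717
Highest B → broadest niche (most generalist): Species A (B = 4.07).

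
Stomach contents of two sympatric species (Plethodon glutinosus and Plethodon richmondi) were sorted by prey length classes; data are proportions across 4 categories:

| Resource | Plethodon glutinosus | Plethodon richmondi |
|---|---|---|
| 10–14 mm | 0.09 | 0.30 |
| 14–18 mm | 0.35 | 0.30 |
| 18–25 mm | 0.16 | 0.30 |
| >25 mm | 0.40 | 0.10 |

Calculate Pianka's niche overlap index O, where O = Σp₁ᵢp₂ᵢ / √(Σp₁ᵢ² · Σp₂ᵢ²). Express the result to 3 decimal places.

0.739

Σ p₁ᵢp₂ᵢ = 0.0270 + 0.1050 + 0.0480 + 0.0400 = 0.2200
Σp_1ᵢ² = 0.09² + 0.35² + 0.16² + 0.40² = 0.0081 + 0.1225 + 0.0256 + 0.1600 = 0.3162
Σp_2ᵢ² = 0.30² + 0.30² + 0.30² + 0.10² = 0.0900 + 0.0900 + 0.0900 + 0.0100 = 0.2800
O = 0.2200 / √(0.3162 × 0.2800) = 0.2200 / 0.297550 = 0.73937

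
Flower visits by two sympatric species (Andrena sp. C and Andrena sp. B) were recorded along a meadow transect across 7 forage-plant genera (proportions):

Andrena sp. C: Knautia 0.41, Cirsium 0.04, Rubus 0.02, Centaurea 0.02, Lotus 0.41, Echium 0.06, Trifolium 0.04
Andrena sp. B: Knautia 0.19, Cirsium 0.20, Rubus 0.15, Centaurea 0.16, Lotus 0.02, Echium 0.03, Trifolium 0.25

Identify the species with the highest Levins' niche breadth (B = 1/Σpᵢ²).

Andrena sp. B

Σp_Cᵢ² = 0.41² + 0.04² + 0.02² + 0.02² + 0.41² + 0.06² + 0.04² = 0.1681 + 0.0016 + 0.0004 + 0.0004 + 0.1681 + 0.0036 + 0.0016 = 0.3438
B_C = 1 / 0.3438 = 2.9087
Σp_Bᵢ² = 0.19² + 0.20² + 0.15² + 0.16² + 0.02² + 0.03² + 0.25² = 0.0361 + 0.0400 + 0.0225 + 0.0256 + 0.0004 + 0.0009 + 0.0625 = 0.1880
B_B = 1 / 0.1880 = 5.3191
Highest B → broadest niche (most generalist): Andrena sp. B (B = 5.32).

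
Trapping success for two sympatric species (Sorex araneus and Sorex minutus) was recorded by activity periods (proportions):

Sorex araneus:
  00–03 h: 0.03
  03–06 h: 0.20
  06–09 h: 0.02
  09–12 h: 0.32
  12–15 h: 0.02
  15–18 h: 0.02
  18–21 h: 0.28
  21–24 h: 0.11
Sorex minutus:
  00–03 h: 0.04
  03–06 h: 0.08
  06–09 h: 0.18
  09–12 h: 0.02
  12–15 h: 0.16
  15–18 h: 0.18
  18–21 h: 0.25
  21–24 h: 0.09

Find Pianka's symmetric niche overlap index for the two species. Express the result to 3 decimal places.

0.571

Σ p₁ᵢp₂ᵢ = 0.0012 + 0.0160 + 0.0036 + 0.0064 + 0.0032 + 0.0036 + 0.0700 + 0.0099 = 0.1139
Σp_1ᵢ² = 0.03² + 0.20² + 0.02² + 0.32² + 0.02² + 0.02² + 0.28² + 0.11² = 0.0009 + 0.0400 + 0.0004 + 0.1024 + 0.0004 + 0.0004 + 0.0784 + 0.0121 = 0.2350
Σp_2ᵢ² = 0.04² + 0.08² + 0.18² + 0.02² + 0.16² + 0.18² + 0.25² + 0.09² = 0.0016 + 0.0064 + 0.0324 + 0.0004 + 0.0256 + 0.0324 + 0.0625 + 0.0081 = 0.1694
O = 0.1139 / √(0.2350 × 0.1694) = 0.1139 / 0.199522 = 0.57086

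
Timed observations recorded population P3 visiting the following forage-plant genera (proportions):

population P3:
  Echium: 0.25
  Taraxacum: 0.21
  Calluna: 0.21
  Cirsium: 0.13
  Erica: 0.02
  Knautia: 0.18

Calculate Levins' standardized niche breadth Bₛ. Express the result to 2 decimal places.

0.80

Σpᵢ² = 0.25² + 0.21² + 0.21² + 0.13² + 0.02² + 0.18² = 0.0625 + 0.0441 + 0.0441 + 0.0169 + 0.0004 + 0.0324 = 0.2004
B = 1 / 0.2004 = 4.9900
Bₛ = (B − 1)/(n − 1) = (4.9900 − 1)/(6 − 1) = 3.9900/5 = 0.7980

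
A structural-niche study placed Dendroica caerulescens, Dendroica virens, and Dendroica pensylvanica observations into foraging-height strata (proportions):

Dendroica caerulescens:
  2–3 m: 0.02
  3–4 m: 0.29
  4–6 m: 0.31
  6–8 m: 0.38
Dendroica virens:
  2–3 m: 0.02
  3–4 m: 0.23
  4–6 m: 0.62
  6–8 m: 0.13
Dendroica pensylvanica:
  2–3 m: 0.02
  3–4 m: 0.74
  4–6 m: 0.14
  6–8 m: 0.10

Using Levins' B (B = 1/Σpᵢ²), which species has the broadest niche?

Σp_caerᵢ² = 0.02² + 0.29² + 0.31² + 0.38² = 0.0004 + 0.0841 + 0.0961 + 0.1444 = 0.3250
B_caer = 1 / 0.3250 = 3.0769
Σp_vireᵢ² = 0.02² + 0.23² + 0.62² + 0.13² = 0.0004 + 0.0529 + 0.3844 + 0.0169 = 0.4546
B_vire = 1 / 0.4546 = 2.1997
Σp_pensᵢ² = 0.02² + 0.74² + 0.14² + 0.10² = 0.0004 + 0.5476 + 0.0196 + 0.0100 = 0.5776
B_pens = 1 / 0.5776 = 1.7313
Highest B → broadest niche (most generalist): Dendroica caerulescens (B = 3.08).

Dendroica caerulescens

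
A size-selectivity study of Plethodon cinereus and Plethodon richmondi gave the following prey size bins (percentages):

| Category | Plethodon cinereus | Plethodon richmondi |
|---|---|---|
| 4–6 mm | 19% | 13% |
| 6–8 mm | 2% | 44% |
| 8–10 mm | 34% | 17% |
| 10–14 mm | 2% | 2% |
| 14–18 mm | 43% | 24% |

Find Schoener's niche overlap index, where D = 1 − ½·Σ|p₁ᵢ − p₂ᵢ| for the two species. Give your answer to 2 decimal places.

0.58

Convert percentages to proportions (divide by 100).
Σ|p₁ᵢ − p₂ᵢ| = 0.06 + 0.42 + 0.17 + 0.00 + 0.19 = 0.84
D = 1 − ½ × 0.84 = 1 − 0.420 = 0.5800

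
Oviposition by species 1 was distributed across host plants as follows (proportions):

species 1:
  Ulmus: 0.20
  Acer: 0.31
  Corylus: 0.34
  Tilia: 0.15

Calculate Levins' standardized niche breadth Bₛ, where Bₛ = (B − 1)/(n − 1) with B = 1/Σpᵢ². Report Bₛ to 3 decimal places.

0.882

Σpᵢ² = 0.20² + 0.31² + 0.34² + 0.15² = 0.0400 + 0.0961 + 0.1156 + 0.0225 = 0.2742
B = 1 / 0.2742 = 3.64697
Bₛ = (B − 1)/(n − 1) = (3.64697 − 1)/(4 − 1) = 2.64697/3 = 0.88232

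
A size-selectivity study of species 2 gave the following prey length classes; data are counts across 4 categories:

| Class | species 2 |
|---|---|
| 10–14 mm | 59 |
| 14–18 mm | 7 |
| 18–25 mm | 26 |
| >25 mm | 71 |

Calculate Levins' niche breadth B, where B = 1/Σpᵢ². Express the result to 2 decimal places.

2.87

Proportions for species 2 (n=163): 59/163=0.3620, 7/163=0.0429, 26/163=0.1595, 71/163=0.4356
Σpᵢ² = 0.3620² + 0.0429² + 0.1595² + 0.4356² = 0.131044 + 0.001840 + 0.025440 + 0.189747 = 0.348071
B = 1 / 0.348071 = 2.8730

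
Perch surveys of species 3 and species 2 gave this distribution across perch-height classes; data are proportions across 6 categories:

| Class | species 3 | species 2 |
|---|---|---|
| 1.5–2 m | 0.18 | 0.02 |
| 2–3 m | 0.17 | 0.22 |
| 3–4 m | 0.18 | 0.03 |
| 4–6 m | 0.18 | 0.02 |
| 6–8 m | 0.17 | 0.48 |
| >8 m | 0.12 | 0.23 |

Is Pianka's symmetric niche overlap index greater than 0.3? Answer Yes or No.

Yes

Σ p₁ᵢp₂ᵢ = 0.0036 + 0.0374 + 0.0054 + 0.0036 + 0.0816 + 0.0276 = 0.1592
Σp_1ᵢ² = 0.18² + 0.17² + 0.18² + 0.18² + 0.17² + 0.12² = 0.0324 + 0.0289 + 0.0324 + 0.0324 + 0.0289 + 0.0144 = 0.1694
Σp_2ᵢ² = 0.02² + 0.22² + 0.03² + 0.02² + 0.48² + 0.23² = 0.0004 + 0.0484 + 0.0009 + 0.0004 + 0.2304 + 0.0529 = 0.3334
O = 0.1592 / √(0.1694 × 0.3334) = 0.1592 / 0.23765 = 0.6699
O = 0.6699 > 0.3 → Yes.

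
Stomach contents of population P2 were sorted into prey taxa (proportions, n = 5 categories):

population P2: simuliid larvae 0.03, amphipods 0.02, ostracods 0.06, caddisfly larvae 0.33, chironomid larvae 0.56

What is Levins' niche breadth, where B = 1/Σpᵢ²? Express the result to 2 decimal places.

Σpᵢ² = 0.03² + 0.02² + 0.06² + 0.33² + 0.56² = 0.0009 + 0.0004 + 0.0036 + 0.1089 + 0.3136 = 0.4274
B = 1 / 0.4274 = 2.3397

2.34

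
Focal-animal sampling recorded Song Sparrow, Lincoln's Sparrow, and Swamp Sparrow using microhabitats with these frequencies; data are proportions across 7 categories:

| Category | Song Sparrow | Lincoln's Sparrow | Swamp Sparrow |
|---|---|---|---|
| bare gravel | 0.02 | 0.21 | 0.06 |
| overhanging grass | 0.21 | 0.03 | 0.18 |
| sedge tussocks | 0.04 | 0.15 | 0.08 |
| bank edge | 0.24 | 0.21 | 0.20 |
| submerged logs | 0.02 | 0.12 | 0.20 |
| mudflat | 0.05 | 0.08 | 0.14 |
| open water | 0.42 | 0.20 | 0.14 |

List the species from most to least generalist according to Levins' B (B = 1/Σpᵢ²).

Σp_Songᵢ² = 0.02² + 0.21² + 0.04² + 0.24² + 0.02² + 0.05² + 0.42² = 0.0004 + 0.0441 + 0.0016 + 0.0576 + 0.0004 + 0.0025 + 0.1764 = 0.2830
B_Song = 1 / 0.2830 = 3.5336
Σp_Lincᵢ² = 0.21² + 0.03² + 0.15² + 0.21² + 0.12² + 0.08² + 0.20² = 0.0441 + 0.0009 + 0.0225 + 0.0441 + 0.0144 + 0.0064 + 0.0400 = 0.1724
B_Linc = 1 / 0.1724 = 5.8005
Σp_Swamᵢ² = 0.06² + 0.18² + 0.08² + 0.20² + 0.20² + 0.14² + 0.14² = 0.0036 + 0.0324 + 0.0064 + 0.0400 + 0.0400 + 0.0196 + 0.0196 = 0.1616
B_Swam = 1 / 0.1616 = 6.1881
Ranking by B (broadest → narrowest): Swamp Sparrow (6.19) > Lincoln's Sparrow (5.80) > Song Sparrow (3.53)

Swamp Sparrow > Lincoln's Sparrow > Song Sparrow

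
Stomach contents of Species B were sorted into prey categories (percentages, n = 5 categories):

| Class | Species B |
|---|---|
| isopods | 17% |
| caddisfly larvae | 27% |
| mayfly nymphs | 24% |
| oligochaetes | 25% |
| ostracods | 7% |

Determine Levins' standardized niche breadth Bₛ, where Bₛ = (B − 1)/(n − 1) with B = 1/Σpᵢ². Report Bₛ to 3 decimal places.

0.852

Convert percentages to proportions (divide by 100).
Σpᵢ² = 0.17² + 0.27² + 0.24² + 0.25² + 0.07² = 0.0289 + 0.0729 + 0.0576 + 0.0625 + 0.0049 = 0.2268
B = 1 / 0.2268 = 4.40917
Bₛ = (B − 1)/(n − 1) = (4.40917 − 1)/(5 − 1) = 3.40917/4 = 0.85229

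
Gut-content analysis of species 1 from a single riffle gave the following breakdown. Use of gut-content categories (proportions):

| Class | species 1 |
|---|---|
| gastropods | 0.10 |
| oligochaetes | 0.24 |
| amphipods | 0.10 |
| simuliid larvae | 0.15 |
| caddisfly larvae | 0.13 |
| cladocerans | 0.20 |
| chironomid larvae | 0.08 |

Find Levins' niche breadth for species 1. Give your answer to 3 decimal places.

Σpᵢ² = 0.10² + 0.24² + 0.10² + 0.15² + 0.13² + 0.20² + 0.08² = 0.0100 + 0.0576 + 0.0100 + 0.0225 + 0.0169 + 0.0400 + 0.0064 = 0.1634
B = 1 / 0.1634 = 6.11995

6.120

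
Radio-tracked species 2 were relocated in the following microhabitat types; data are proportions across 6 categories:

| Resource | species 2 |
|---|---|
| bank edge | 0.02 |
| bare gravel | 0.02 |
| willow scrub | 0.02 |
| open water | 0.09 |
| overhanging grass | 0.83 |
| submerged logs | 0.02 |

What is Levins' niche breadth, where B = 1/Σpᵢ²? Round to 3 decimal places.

1.431

Σpᵢ² = 0.02² + 0.02² + 0.02² + 0.09² + 0.83² + 0.02² = 0.0004 + 0.0004 + 0.0004 + 0.0081 + 0.6889 + 0.0004 = 0.6986
B = 1 / 0.6986 = 1.43143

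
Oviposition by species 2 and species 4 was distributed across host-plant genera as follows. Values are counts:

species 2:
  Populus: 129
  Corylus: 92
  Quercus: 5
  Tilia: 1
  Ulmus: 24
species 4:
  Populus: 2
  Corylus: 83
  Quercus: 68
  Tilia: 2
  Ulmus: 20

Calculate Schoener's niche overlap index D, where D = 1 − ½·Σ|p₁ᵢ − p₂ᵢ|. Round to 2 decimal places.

Proportions for species 2 (n=251): 129/251=0.5139, 92/251=0.3665, 5/251=0.0199, 1/251=0.0040, 24/251=0.0956
Proportions for species 4 (n=175): 2/175=0.0114, 83/175=0.4743, 68/175=0.3886, 2/175=0.0114, 20/175=0.1143
Σ|p₁ᵢ − p₂ᵢ| = 0.5025 + 0.1078 + 0.3687 + 0.0074 + 0.0187 = 1.0051
D = 1 − ½ × 1.0051 = 1 − 0.50255 = 0.49745

0.50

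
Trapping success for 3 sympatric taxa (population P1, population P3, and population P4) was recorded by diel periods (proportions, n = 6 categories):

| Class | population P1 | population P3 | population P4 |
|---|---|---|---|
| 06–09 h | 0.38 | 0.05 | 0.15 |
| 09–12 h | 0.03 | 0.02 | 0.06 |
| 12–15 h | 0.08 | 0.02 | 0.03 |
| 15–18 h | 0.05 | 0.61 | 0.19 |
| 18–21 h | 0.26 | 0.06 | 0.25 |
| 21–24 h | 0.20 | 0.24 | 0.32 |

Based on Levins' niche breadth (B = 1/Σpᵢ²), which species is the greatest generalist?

Σp_P1ᵢ² = 0.38² + 0.03² + 0.08² + 0.05² + 0.26² + 0.20² = 0.1444 + 0.0009 + 0.0064 + 0.0025 + 0.0676 + 0.0400 = 0.2618
B_P1 = 1 / 0.2618 = 3.8197
Σp_P3ᵢ² = 0.05² + 0.02² + 0.02² + 0.61² + 0.06² + 0.24² = 0.0025 + 0.0004 + 0.0004 + 0.3721 + 0.0036 + 0.0576 = 0.4366
B_P3 = 1 / 0.4366 = 2.2904
Σp_P4ᵢ² = 0.15² + 0.06² + 0.03² + 0.19² + 0.25² + 0.32² = 0.0225 + 0.0036 + 0.0009 + 0.0361 + 0.0625 + 0.1024 = 0.2280
B_P4 = 1 / 0.2280 = 4.3860
Highest B → broadest niche (most generalist): population P4 (B = 4.39).

population P4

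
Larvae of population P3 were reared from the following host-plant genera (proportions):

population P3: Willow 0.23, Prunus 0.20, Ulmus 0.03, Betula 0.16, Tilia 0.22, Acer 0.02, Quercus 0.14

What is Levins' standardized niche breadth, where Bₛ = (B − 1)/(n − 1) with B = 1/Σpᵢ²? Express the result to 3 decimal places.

0.721

Σpᵢ² = 0.23² + 0.20² + 0.03² + 0.16² + 0.22² + 0.02² + 0.14² = 0.0529 + 0.0400 + 0.0009 + 0.0256 + 0.0484 + 0.0004 + 0.0196 = 0.1878
B = 1 / 0.1878 = 5.32481
Bₛ = (B − 1)/(n − 1) = (5.32481 − 1)/(7 − 1) = 4.32481/6 = 0.72080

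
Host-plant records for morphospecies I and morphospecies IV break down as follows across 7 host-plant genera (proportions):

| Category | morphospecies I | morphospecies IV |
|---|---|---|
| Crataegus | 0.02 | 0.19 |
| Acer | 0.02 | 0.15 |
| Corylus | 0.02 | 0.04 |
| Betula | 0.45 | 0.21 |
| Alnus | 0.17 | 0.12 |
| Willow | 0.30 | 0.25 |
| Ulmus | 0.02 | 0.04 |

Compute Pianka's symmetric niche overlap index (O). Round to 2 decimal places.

0.82

Σ p₁ᵢp₂ᵢ = 0.0038 + 0.0030 + 0.0008 + 0.0945 + 0.0204 + 0.0750 + 0.0008 = 0.1983
Σp_1ᵢ² = 0.02² + 0.02² + 0.02² + 0.45² + 0.17² + 0.30² + 0.02² = 0.0004 + 0.0004 + 0.0004 + 0.2025 + 0.0289 + 0.0900 + 0.0004 = 0.3230
Σp_2ᵢ² = 0.19² + 0.15² + 0.04² + 0.21² + 0.12² + 0.25² + 0.04² = 0.0361 + 0.0225 + 0.0016 + 0.0441 + 0.0144 + 0.0625 + 0.0016 = 0.1828
O = 0.1983 / √(0.3230 × 0.1828) = 0.1983 / 0.24299 = 0.8161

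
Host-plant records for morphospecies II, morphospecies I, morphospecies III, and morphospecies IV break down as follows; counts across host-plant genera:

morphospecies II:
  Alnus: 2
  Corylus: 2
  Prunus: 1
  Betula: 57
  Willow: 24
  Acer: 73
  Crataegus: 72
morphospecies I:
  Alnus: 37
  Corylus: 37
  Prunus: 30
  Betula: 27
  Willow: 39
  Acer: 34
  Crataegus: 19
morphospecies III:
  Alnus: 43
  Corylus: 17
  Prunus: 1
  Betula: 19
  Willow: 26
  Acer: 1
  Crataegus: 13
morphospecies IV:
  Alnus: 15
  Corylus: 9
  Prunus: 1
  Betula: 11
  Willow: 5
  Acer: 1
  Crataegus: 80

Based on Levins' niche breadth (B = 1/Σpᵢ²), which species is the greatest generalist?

morphospecies I

Proportions for morphospecies II (n=231): 2/231=0.0087, 2/231=0.0087, 1/231=0.0043, 57/231=0.2468, 24/231=0.1039, 73/231=0.3160, 72/231=0.3117
Proportions for morphospecies I (n=223): 37/223=0.1659, 37/223=0.1659, 30/223=0.1345, 27/223=0.1211, 39/223=0.1749, 34/223=0.1525, 19/223=0.0852
Proportions for morphospecies III (n=120): 43/120=0.3583, 17/120=0.1417, 1/120=0.0083, 19/120=0.1583, 26/120=0.2167, 1/120=0.0083, 13/120=0.1083
Proportions for morphospecies IV (n=122): 15/122=0.1230, 9/122=0.0738, 1/122=0.0082, 11/122=0.0902, 5/122=0.0410, 1/122=0.0082, 80/122=0.6557
Σp_IIᵢ² = 0.0087² + 0.0087² + 0.0043² + 0.2468² + 0.1039² + 0.3160² + 0.3117² = 0.000076 + 0.000076 + 0.000018 + 0.060910 + 0.010795 + 0.099856 + 0.097157 = 0.268888
B_II = 1 / 0.268888 = 3.7190
Σp_Iᵢ² = 0.1659² + 0.1659² + 0.1345² + 0.1211² + 0.1749² + 0.1525² + 0.0852² = 0.027523 + 0.027523 + 0.018090 + 0.014665 + 0.030590 + 0.023256 + 0.007259 = 0.148906
B_I = 1 / 0.148906 = 6.7156
Σp_IIIᵢ² = 0.3583² + 0.1417² + 0.0083² + 0.1583² + 0.2167² + 0.0083² + 0.1083² = 0.128379 + 0.020079 + 0.000069 + 0.025059 + 0.046959 + 0.000069 + 0.011729 = 0.232343
B_III = 1 / 0.232343 = 4.3040
Σp_IVᵢ² = 0.1230² + 0.0738² + 0.0082² + 0.0902² + 0.0410² + 0.0082² + 0.6557² = 0.015129 + 0.005446 + 0.000067 + 0.008136 + 0.001681 + 0.000067 + 0.429942 = 0.460468
B_IV = 1 / 0.460468 = 2.1717
Highest B → broadest niche (most generalist): morphospecies I (B = 6.72).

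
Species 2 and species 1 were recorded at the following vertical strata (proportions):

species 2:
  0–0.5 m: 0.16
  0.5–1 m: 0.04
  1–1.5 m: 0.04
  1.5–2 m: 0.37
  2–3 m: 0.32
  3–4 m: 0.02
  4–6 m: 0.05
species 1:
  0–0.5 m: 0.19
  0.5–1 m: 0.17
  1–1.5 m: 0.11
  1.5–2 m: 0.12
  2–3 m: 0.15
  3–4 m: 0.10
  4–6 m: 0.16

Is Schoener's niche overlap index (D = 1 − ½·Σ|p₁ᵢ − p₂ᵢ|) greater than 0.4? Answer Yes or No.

Σ|p₁ᵢ − p₂ᵢ| = 0.03 + 0.13 + 0.07 + 0.25 + 0.17 + 0.08 + 0.11 = 0.84
D = 1 − ½ × 0.84 = 1 − 0.420 = 0.5800
D = 0.5800 > 0.4 → Yes.

Yes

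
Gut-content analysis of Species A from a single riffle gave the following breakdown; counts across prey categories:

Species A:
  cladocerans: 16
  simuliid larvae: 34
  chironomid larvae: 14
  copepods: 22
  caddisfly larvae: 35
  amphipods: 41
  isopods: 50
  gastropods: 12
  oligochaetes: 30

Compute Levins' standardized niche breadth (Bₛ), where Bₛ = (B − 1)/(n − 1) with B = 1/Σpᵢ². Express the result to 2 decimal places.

0.82

Proportions for Species A (n=254): 16/254=0.0630, 34/254=0.1339, 14/254=0.0551, 22/254=0.0866, 35/254=0.1378, 41/254=0.1614, 50/254=0.1969, 12/254=0.0472, 30/254=0.1181
Σpᵢ² = 0.0630² + 0.1339² + 0.0551² + 0.0866² + 0.1378² + 0.1614² + 0.1969² + 0.0472² + 0.1181² = 0.003969 + 0.017929 + 0.003036 + 0.007500 + 0.018989 + 0.026050 + 0.038770 + 0.002228 + 0.013948 = 0.132419
B = 1 / 0.132419 = 7.5518
Bₛ = (B − 1)/(n − 1) = (7.5518 − 1)/(9 − 1) = 6.5518/8 = 0.8190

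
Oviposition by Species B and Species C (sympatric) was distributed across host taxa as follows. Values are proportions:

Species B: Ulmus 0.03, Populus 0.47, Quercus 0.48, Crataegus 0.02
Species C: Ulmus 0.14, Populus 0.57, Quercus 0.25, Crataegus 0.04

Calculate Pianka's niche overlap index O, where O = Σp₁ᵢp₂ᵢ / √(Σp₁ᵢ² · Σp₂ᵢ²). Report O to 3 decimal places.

0.914

Σ p₁ᵢp₂ᵢ = 0.0042 + 0.2679 + 0.1200 + 0.0008 = 0.3929
Σp_1ᵢ² = 0.03² + 0.47² + 0.48² + 0.02² = 0.0009 + 0.2209 + 0.2304 + 0.0004 = 0.4526
Σp_2ᵢ² = 0.14² + 0.57² + 0.25² + 0.04² = 0.0196 + 0.3249 + 0.0625 + 0.0016 = 0.4086
O = 0.3929 / √(0.4526 × 0.4086) = 0.3929 / 0.430038 = 0.91364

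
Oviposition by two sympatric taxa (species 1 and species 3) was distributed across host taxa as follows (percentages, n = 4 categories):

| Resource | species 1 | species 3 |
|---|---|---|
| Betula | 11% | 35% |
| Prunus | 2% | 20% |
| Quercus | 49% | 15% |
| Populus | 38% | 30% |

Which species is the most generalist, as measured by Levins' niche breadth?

species 3

Convert percentages to proportions (divide by 100).
Σp_1ᵢ² = 0.11² + 0.02² + 0.49² + 0.38² = 0.0121 + 0.0004 + 0.2401 + 0.1444 = 0.3970
B_1 = 1 / 0.3970 = 2.5189
Σp_3ᵢ² = 0.35² + 0.20² + 0.15² + 0.30² = 0.1225 + 0.0400 + 0.0225 + 0.0900 = 0.2750
B_3 = 1 / 0.2750 = 3.6364
Highest B → broadest niche (most generalist): species 3 (B = 3.64).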